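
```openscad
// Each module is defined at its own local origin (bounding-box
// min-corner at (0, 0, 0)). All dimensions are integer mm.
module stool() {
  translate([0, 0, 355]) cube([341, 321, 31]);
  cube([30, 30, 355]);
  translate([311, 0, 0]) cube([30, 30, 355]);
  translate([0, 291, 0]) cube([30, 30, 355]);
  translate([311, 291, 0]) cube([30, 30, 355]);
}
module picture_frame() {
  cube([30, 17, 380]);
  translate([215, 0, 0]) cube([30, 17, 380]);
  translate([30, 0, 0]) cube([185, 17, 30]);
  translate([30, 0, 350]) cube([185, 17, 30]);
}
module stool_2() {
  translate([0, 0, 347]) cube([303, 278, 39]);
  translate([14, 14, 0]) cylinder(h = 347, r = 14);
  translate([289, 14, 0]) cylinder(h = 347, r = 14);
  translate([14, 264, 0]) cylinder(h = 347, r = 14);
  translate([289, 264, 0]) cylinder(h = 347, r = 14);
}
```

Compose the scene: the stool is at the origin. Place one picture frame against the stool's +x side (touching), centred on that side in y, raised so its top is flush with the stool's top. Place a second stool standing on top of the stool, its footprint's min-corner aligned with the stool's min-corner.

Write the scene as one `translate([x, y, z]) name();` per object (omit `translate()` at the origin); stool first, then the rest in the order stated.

stool();
translate([341, 152, 6]) picture_frame();
translate([0, 0, 386]) stool_2();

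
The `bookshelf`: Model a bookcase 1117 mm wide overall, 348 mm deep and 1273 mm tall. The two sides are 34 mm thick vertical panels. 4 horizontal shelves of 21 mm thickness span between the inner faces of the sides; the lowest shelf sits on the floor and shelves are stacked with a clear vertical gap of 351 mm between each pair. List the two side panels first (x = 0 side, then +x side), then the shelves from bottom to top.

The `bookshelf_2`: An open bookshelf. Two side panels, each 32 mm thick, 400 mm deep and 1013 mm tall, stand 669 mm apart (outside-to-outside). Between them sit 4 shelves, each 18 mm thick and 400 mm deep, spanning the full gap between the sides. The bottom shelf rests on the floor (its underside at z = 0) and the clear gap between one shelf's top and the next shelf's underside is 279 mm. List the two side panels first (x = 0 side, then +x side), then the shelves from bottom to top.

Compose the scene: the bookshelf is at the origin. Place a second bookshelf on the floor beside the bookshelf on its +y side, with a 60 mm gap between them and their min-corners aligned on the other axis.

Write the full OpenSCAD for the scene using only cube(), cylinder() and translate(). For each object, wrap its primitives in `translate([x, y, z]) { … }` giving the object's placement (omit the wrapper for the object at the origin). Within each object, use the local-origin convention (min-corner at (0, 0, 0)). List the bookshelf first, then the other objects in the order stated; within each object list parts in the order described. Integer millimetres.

cube([34, 348, 1273]);
translate([1083, 0, 0]) cube([34, 348, 1273]);
translate([34, 0, 0]) cube([1049, 348, 21]);
translate([34, 0, 372]) cube([1049, 348, 21]);
translate([34, 0, 744]) cube([1049, 348, 21]);
translate([34, 0, 1116]) cube([1049, 348, 21]);
translate([0, 408, 0]) {
  cube([32, 400, 1013]);
  translate([637, 0, 0]) cube([32, 400, 1013]);
  translate([32, 0, 0]) cube([605, 400, 18]);
  translate([32, 0, 297]) cube([605, 400, 18]);
  translate([32, 0, 594]) cube([605, 400, 18]);
  translate([32, 0, 891]) cube([605, 400, 18]);
}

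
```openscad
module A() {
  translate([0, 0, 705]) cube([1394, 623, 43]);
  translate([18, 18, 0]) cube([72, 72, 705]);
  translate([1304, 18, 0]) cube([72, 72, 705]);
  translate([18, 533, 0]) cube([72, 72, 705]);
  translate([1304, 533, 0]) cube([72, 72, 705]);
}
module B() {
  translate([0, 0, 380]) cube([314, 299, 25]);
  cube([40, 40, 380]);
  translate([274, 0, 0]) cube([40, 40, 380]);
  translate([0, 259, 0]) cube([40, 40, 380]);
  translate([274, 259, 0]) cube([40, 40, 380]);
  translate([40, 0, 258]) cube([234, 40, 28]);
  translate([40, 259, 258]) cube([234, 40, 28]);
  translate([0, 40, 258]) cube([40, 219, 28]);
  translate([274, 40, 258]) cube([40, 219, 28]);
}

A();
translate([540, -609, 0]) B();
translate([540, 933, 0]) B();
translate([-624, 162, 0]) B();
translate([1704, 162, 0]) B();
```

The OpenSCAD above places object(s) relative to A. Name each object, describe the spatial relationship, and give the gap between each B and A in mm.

A is a table. B is a stool. Four stools sit around the table at the −y, +y, −x, +x sides. The gap between each stool and the table is 310 mm.

Each stool's nearest face is 310 mm from the table's bounding box.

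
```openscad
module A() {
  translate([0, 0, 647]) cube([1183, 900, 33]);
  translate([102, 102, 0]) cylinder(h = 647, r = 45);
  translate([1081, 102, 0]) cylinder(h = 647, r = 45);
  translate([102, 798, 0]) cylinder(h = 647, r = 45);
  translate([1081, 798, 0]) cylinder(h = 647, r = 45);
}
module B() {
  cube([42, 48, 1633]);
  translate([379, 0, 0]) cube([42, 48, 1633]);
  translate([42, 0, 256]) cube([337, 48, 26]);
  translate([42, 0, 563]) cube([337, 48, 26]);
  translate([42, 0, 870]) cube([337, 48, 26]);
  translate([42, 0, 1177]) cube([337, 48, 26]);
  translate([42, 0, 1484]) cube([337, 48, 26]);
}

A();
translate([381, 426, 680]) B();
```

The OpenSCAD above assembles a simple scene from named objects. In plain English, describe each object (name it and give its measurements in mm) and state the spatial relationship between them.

A is a rectangular dining table. The top is 1183×900×33 mm with its upper surface at z = 680 mm. It stands on four round legs of 90 mm diameter, each leg's bounding box inset 57 mm from the nearest pair of top edges, running from the floor to the underside of the top.

B is a straight ladder. Two 42×48 mm vertical rails, 1633 mm tall, stand 421 mm apart (outside-to-outside) with their front faces coplanar on the −y side. 5 rungs, each 48 mm deep and 26 mm tall, span between the inner faces of the rails, front faces flush with the rails. The lowest rung's underside is at z = 256 mm and rungs are spaced 307 mm apart (underside to underside).

The ladder is on top of the table, centred.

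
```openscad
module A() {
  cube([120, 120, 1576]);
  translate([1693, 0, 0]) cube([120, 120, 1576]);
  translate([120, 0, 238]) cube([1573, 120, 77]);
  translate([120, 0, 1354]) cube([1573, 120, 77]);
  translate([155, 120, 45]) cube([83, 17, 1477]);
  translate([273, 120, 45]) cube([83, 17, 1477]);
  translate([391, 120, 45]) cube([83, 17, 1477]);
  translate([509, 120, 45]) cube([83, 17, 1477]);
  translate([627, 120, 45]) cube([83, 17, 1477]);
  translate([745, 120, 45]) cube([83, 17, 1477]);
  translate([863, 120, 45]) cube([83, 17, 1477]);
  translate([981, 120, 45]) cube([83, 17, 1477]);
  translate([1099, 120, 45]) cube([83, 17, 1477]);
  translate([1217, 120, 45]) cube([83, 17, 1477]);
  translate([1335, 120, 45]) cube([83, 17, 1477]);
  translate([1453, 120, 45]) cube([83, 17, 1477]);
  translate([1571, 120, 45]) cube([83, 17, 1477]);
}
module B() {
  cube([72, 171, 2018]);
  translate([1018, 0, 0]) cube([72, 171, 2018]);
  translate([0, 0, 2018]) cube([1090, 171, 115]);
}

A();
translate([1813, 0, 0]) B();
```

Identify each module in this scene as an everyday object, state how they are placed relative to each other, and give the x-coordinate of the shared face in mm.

A is a fence section. B is a door frame. The door frame is against the fence section's +x side, with their −y faces flush. The x-coordinate of the shared face is 1813 mm.

The fence section's +x face and the door frame's −x face are both at x = 1813 mm.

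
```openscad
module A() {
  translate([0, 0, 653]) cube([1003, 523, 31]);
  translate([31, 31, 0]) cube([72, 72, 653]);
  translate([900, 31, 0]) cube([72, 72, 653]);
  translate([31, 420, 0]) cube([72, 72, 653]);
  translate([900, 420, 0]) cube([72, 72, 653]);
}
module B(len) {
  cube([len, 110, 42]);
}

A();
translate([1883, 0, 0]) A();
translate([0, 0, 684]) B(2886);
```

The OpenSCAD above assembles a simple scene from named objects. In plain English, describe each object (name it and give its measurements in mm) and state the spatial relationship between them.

A is a table with a 1003×523 mm rectangular top, 31 mm thick, top surface at z = 684 mm, supported by four 72×72 mm square legs, each inset 31 mm from the nearest pair of top edges, running from the floor.

B is a rectangular beam 2886 mm long (x), 110 mm deep (y), 42 mm thick (z).

The beam spans the tops of two tables placed 880 mm apart, resting at z = 684 mm.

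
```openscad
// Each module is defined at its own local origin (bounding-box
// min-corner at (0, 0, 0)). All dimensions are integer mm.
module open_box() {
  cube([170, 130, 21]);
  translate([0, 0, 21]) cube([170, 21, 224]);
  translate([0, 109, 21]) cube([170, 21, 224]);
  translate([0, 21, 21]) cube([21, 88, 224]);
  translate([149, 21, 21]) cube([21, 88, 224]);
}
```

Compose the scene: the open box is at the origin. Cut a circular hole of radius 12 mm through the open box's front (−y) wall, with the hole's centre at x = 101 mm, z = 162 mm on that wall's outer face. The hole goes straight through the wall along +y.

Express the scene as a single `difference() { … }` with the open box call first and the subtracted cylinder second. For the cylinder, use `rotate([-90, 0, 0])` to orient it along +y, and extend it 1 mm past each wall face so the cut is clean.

difference() {
  open_box();
  translate([101, -1, 162]) rotate([-90, 0, 0]) cylinder(h = 23, r = 12);
}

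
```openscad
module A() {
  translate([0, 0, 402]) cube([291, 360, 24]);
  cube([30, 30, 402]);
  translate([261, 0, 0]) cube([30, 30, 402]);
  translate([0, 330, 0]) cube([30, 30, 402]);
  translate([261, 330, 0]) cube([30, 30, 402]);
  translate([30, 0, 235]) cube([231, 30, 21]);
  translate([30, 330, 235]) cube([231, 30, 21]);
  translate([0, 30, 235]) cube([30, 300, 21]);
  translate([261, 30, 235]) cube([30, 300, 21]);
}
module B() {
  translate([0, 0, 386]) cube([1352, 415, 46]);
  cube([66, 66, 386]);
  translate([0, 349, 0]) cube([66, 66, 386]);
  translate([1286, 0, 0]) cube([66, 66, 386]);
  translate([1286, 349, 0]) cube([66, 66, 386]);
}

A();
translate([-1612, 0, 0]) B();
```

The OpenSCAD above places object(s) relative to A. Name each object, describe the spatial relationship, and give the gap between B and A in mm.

A is a stool. B is a bench. The bench is on the floor beside the stool on its −x side. The gap between the bench and the stool is 260 mm.

The bench's nearest face is 260 mm from the stool's −x face.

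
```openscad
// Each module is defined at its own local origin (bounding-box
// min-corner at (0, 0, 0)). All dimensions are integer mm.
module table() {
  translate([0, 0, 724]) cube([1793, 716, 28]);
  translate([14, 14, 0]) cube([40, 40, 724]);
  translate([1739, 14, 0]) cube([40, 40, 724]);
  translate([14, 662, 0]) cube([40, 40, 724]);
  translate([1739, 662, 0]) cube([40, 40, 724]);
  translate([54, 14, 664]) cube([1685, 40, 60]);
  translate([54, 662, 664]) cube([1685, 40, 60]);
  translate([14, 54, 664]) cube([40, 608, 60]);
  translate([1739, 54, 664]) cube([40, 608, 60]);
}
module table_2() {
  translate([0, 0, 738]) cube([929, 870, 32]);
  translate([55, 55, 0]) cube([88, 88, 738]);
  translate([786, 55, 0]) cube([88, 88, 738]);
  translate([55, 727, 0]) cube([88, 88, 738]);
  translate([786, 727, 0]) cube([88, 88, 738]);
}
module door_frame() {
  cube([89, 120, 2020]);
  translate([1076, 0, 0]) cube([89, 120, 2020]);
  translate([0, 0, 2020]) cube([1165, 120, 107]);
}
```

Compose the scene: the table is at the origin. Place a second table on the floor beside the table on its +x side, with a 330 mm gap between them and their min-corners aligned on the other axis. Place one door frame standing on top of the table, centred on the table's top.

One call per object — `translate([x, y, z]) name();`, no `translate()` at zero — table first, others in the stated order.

table();
translate([2123, 0, 0]) table_2();
translate([314, 298, 752]) door_frame();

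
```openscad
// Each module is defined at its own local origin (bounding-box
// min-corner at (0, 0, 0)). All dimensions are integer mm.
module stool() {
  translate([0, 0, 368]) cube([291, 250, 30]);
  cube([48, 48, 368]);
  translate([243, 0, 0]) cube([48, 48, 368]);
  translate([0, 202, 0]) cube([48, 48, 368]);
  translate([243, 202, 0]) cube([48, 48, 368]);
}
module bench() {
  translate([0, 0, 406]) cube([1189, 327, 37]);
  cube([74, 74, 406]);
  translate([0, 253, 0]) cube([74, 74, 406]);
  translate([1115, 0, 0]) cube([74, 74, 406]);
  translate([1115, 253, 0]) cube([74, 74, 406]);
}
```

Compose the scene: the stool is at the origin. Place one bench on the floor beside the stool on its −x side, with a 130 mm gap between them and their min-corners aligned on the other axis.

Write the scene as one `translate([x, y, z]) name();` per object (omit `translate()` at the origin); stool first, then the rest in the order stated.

stool();
translate([-1319, 0, 0]) bench();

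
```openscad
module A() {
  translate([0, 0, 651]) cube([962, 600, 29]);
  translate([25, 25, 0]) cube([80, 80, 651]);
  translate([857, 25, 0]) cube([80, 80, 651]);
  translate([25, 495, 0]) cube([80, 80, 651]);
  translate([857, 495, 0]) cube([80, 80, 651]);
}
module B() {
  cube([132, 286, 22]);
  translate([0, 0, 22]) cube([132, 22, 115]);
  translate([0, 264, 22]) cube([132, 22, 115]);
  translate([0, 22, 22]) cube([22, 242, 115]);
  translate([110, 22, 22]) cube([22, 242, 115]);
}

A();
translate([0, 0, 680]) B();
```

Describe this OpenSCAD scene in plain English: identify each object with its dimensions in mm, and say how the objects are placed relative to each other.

A is a table: top 962 mm (x) × 600 mm (y), 29 mm thick, upper face at z = 680 mm, on four 80×80 mm square legs, each inset 25 mm from the nearest pair of top edges, running from z = 0 to the bottom of the top.

B is an open storage box with external size 132×286×137 mm and wall thickness 22 mm (the base is also 22 mm thick). The base covers the whole footprint; the four walls stand on the base, with the y-facing walls full-width and the x-facing walls fitting between their inner faces.

The open box is on top of the table.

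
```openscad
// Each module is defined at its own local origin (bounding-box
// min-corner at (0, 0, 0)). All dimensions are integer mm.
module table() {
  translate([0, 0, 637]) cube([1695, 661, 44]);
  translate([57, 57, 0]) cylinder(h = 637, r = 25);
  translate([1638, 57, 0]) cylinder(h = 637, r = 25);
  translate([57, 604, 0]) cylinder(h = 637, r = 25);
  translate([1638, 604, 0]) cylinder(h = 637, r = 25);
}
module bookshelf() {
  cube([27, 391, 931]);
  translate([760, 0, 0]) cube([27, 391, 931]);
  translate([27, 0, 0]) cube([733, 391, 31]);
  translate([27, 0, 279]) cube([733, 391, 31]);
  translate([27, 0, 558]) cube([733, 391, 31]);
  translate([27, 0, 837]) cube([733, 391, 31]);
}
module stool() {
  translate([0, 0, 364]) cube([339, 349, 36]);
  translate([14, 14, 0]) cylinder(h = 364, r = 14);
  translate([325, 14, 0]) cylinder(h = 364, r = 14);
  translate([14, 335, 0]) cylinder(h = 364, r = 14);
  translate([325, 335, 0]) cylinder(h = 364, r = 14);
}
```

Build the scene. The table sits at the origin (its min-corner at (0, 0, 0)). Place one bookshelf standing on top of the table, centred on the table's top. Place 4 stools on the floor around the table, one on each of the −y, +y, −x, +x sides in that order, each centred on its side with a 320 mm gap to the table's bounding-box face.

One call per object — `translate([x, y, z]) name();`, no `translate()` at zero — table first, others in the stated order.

table();
translate([454, 135, 681]) bookshelf();
translate([678, -669, 0]) stool();
translate([678, 981, 0]) stool();
translate([-659, 156, 0]) stool();
translate([2015, 156, 0]) stool();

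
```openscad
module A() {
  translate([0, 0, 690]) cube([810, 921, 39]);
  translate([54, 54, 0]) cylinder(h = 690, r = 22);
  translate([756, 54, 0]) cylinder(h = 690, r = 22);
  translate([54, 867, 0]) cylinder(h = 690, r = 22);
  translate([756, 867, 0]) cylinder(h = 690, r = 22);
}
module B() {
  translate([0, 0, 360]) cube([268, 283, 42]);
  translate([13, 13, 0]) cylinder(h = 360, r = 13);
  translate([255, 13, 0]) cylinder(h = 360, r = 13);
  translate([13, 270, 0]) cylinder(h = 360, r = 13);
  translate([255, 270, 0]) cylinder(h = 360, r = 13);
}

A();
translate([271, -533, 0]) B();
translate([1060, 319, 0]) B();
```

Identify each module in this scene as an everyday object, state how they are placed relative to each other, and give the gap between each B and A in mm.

Each stool's nearest face is 250 mm from the table's bounding box.

A is a table. B is a stool. Two stools sit around the table at the −y, +x sides. The gap between each stool and the table is 250 mm.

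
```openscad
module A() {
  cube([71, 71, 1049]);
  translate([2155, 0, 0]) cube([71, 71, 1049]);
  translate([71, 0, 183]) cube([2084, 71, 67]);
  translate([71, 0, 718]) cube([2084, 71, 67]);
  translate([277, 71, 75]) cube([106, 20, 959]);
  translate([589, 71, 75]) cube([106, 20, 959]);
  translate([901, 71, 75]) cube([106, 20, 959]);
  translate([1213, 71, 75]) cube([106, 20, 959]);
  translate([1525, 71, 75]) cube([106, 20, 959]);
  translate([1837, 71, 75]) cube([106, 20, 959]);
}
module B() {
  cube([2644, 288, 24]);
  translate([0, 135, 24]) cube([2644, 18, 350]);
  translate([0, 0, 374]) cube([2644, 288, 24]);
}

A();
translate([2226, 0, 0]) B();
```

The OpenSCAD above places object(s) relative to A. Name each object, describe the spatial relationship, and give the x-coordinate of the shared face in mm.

The fence section's +x face and the I-beam's −x face are both at x = 2226 mm.

A is a fence section. B is an I-beam. The I-beam is against the fence section's +x side, with their −y faces flush. The x-coordinate of the shared face is 2226 mm.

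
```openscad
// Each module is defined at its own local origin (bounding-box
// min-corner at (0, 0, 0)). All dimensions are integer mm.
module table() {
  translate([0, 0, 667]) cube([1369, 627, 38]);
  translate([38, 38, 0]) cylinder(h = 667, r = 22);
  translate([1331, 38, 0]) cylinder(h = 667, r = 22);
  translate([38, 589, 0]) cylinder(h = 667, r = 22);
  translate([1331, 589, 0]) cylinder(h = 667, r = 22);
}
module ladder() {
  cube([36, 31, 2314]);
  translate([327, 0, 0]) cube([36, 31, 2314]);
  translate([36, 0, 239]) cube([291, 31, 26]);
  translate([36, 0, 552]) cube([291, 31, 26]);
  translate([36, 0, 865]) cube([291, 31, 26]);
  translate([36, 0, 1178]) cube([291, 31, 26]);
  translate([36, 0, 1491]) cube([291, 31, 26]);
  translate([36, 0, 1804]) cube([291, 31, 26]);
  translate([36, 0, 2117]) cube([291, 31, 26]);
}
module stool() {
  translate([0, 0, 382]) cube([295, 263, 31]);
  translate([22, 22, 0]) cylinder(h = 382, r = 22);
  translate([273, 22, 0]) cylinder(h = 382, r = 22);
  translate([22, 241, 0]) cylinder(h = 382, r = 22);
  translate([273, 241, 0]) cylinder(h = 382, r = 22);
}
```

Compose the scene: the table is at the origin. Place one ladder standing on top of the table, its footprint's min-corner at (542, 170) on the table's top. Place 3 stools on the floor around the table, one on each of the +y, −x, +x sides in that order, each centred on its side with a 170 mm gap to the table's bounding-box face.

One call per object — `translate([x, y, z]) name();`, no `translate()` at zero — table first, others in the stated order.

table();
translate([542, 170, 705]) ladder();
translate([537, 797, 0]) stool();
translate([-465, 182, 0]) stool();
translate([1539, 182, 0]) stool();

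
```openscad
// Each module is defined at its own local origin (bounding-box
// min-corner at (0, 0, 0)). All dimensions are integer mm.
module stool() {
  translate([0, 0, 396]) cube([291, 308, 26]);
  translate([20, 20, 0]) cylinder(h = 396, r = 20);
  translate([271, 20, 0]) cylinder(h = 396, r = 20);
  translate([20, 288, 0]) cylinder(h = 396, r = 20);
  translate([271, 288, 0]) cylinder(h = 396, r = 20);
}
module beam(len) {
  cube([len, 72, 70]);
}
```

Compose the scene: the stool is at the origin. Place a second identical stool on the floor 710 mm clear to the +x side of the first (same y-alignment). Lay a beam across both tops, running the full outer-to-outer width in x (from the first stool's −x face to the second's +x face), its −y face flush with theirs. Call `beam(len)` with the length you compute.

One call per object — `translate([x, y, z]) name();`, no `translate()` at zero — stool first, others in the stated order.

stool();
translate([1001, 0, 0]) stool();
translate([0, 0, 422]) beam(1292);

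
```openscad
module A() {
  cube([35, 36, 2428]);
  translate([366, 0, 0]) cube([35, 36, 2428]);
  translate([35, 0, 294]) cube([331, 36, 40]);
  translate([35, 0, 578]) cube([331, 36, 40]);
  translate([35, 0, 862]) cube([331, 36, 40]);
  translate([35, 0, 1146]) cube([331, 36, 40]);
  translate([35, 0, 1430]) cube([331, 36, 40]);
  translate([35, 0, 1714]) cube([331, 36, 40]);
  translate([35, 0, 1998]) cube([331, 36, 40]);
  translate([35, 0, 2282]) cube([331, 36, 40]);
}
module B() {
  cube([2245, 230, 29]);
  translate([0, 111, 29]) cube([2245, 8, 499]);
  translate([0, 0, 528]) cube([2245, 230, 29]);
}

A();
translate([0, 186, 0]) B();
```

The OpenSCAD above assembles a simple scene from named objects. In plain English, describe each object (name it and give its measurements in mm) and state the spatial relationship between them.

A is a straight ladder. Two 35×36 mm vertical rails, 2428 mm tall, stand 401 mm apart (outside-to-outside) with their front faces coplanar on the −y side. 8 rungs, each 36 mm deep and 40 mm tall, span between the inner faces of the rails, front faces flush with the rails. The lowest rung's underside is at z = 294 mm and rungs are spaced 284 mm apart (underside to underside).

B is an I-beam lying along x, 2245 mm long. Overall section height 557 mm. Two flanges 230 mm wide (y) and 29 mm thick, one on the floor and one at the top; a web 8 mm thick runs between them, centred on the flange width.

The I-beam is on the floor beside the ladder on its +y side.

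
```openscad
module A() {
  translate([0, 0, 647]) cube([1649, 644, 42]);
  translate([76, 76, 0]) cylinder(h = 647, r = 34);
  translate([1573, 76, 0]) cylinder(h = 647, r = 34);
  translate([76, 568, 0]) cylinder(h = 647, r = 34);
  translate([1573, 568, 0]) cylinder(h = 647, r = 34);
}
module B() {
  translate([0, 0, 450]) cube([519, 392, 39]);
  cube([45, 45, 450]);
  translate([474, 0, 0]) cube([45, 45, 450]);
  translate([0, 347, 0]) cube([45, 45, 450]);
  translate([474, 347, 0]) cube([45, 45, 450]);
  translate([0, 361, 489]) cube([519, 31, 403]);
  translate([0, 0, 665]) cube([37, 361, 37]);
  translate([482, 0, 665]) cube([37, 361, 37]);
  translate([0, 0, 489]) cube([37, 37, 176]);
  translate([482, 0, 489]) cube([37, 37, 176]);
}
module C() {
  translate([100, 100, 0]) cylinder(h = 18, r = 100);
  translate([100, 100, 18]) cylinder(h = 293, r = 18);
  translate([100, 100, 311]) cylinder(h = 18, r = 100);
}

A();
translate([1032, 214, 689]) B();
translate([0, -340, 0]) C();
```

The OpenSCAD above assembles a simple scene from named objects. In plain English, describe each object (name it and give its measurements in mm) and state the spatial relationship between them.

A is a table with a 1649×644 mm rectangular top, 42 mm thick, top surface at z = 689 mm, supported by four round legs of 68 mm diameter, each leg's bounding box inset 42 mm from the nearest pair of top edges, running from the floor.

B is a chair. The seat is a 519×392×39 mm slab with its top at z = 489 mm, on four 45×45 mm corner legs (flush with the seat edges, standing on z = 0). A flat backrest 31 mm thick, 403 mm tall, spans the full seat width and rises from the seat top along its +y edge, rear face flush with the rear of the seat. Two armrests of 37×37 mm section run along each side from the seat's front edge to the front of the backrest, top faces 213 mm above the seat top and outer faces flush with the seat's x-edges; a 37×37 mm post under the front of each armrest stands on the seat at the front corner.

C is a spool: two coaxial disc flanges of radius 100 mm and thickness 18 mm, joined by a core cylinder of radius 18 mm and height 293 mm. The lower flange rests on z = 0 and the three cylinders share a vertical axis.

The chair is on top of the table. The spool is on the floor beside the table on its −y side.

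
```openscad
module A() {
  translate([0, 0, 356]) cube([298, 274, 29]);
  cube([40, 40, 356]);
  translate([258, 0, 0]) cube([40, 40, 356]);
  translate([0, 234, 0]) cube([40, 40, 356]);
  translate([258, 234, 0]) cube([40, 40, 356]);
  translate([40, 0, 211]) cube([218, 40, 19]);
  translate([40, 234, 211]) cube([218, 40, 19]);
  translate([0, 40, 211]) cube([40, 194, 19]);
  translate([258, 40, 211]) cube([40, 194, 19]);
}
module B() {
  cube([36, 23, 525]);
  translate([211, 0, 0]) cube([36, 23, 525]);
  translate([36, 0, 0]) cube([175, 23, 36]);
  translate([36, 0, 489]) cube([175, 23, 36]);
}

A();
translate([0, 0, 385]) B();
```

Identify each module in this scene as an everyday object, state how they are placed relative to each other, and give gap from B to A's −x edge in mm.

A is a stool. B is a picture frame. The picture frame is on top of the stool. The gap from the picture frame to the stool's −x edge is 0 mm.

The picture frame's min-x is at 0; the stool's min-x is 0; gap = 0 mm.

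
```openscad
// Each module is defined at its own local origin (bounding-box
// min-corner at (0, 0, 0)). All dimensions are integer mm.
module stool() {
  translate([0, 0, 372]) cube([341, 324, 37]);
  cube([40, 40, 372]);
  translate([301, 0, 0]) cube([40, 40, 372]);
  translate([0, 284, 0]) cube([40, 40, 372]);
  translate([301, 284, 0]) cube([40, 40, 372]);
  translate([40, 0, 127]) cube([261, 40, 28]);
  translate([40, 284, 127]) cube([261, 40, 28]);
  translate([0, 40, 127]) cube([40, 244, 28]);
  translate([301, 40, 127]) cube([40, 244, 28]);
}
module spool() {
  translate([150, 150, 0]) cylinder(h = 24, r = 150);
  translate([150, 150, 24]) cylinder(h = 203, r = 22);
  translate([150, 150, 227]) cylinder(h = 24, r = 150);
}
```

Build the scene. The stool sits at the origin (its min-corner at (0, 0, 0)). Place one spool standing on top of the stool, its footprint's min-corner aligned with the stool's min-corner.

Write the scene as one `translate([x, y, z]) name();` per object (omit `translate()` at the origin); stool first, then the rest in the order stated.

stool();
translate([0, 0, 409]) spool();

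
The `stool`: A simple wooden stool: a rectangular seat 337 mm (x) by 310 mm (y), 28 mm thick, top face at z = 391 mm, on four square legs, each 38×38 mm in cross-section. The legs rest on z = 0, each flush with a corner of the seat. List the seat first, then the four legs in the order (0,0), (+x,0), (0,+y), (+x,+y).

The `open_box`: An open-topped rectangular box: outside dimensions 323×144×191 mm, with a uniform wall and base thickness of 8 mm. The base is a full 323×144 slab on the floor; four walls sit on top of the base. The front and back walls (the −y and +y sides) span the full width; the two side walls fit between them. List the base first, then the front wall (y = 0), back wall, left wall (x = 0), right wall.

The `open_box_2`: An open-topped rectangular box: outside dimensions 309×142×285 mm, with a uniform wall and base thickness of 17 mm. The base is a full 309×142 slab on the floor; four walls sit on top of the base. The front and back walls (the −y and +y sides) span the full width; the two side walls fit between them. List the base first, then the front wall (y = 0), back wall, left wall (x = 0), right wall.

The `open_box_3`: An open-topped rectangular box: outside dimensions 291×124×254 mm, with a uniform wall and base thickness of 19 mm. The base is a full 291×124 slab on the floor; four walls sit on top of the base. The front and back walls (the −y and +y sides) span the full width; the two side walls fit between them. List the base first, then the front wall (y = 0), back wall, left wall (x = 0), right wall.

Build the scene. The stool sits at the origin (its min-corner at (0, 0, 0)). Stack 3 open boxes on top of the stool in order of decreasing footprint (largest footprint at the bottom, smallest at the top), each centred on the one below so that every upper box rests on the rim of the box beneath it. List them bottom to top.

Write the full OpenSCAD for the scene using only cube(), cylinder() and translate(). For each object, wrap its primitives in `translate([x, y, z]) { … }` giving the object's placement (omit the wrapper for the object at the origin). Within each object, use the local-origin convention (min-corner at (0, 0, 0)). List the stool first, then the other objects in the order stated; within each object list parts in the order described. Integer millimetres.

translate([0, 0, 363]) cube([337, 310, 28]);
cube([38, 38, 363]);
translate([299, 0, 0]) cube([38, 38, 363]);
translate([0, 272, 0]) cube([38, 38, 363]);
translate([299, 272, 0]) cube([38, 38, 363]);
translate([7, 83, 391]) {
  cube([323, 144, 8]);
  translate([0, 0, 8]) cube([323, 8, 183]);
  translate([0, 136, 8]) cube([323, 8, 183]);
  translate([0, 8, 8]) cube([8, 128, 183]);
  translate([315, 8, 8]) cube([8, 128, 183]);
}
translate([14, 84, 582]) {
  cube([309, 142, 17]);
  translate([0, 0, 17]) cube([309, 17, 268]);
  translate([0, 125, 17]) cube([309, 17, 268]);
  translate([0, 17, 17]) cube([17, 108, 268]);
  translate([292, 17, 17]) cube([17, 108, 268]);
}
translate([23, 93, 867]) {
  cube([291, 124, 19]);
  translate([0, 0, 19]) cube([291, 19, 235]);
  translate([0, 105, 19]) cube([291, 19, 235]);
  translate([0, 19, 19]) cube([19, 86, 235]);
  translate([272, 19, 19]) cube([19, 86, 235]);
}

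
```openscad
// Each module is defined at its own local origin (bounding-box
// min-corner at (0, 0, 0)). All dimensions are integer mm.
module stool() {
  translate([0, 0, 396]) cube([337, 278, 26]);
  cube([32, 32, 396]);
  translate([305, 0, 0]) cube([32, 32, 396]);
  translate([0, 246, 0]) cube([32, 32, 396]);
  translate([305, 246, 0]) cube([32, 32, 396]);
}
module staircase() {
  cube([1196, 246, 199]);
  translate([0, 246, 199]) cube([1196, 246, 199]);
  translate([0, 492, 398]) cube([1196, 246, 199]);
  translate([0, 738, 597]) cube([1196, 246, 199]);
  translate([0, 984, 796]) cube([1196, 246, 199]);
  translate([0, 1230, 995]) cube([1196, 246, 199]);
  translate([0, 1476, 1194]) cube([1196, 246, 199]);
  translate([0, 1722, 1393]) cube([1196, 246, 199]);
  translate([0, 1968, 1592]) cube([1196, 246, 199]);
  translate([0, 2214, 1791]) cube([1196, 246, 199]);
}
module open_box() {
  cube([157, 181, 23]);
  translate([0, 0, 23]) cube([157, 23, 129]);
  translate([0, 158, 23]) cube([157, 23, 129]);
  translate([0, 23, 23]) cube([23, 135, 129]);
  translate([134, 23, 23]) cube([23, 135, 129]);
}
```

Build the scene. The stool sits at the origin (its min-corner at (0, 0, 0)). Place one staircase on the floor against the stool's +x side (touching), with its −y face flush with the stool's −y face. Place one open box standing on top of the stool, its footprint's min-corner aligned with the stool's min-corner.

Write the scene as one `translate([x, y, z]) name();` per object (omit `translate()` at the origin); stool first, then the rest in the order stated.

stool();
translate([337, 0, 0]) staircase();
translate([0, 0, 422]) open_box();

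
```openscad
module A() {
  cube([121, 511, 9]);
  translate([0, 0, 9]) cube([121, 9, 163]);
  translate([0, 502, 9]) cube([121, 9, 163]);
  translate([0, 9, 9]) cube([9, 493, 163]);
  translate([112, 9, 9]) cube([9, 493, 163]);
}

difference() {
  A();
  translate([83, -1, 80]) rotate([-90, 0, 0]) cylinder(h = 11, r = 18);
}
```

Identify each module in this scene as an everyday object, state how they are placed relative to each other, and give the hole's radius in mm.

The subtracted cylinder has r = 18 mm.

A is an open box. The open box has a circular hole through its front wall. The hole's radius is 18 mm.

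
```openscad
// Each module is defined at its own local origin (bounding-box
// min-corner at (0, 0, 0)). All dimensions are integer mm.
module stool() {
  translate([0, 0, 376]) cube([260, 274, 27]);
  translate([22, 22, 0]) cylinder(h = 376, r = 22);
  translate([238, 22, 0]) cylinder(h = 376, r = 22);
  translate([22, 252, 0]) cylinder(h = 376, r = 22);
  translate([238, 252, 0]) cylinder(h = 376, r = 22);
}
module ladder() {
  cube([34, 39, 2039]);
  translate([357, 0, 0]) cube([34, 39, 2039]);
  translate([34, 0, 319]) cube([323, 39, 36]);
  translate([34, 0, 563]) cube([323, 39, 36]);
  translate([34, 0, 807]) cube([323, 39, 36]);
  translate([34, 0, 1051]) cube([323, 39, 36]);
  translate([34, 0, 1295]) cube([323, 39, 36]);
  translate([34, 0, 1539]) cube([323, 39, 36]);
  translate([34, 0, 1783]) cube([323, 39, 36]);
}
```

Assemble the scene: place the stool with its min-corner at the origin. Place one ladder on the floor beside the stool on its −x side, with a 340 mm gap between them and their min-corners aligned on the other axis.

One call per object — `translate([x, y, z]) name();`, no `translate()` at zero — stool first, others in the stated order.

stool();
translate([-731, 0, 0]) ladder();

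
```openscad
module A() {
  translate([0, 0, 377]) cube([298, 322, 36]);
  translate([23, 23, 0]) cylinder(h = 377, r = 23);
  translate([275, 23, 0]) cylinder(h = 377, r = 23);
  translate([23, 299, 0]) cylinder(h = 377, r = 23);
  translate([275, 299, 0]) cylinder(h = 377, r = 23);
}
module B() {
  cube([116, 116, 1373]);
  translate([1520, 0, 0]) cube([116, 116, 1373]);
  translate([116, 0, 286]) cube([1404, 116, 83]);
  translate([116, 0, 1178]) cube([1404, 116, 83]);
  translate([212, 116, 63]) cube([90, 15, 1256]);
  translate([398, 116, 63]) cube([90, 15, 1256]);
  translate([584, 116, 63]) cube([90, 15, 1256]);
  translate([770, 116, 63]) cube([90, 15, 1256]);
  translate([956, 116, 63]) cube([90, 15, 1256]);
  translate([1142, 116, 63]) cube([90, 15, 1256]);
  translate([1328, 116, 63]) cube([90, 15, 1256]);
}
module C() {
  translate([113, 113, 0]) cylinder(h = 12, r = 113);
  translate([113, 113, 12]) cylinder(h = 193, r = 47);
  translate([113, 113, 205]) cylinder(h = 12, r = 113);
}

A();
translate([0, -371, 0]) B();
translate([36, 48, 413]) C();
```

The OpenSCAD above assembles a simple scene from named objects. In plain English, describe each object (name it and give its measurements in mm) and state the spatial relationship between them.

A is a four-legged stool. The seat is 298×322 mm, 36 mm thick, top at z = 413 mm. It stands on four round legs, each 46 mm in diameter, from z = 0 to the seat underside, each leg's axis is inset half a diameter from the nearest pair of seat edges (so the leg's bounding box is flush with the corner).

B is a fence section. Two 116×116 mm posts, 1373 mm tall, stand on the floor with a clear span of 1404 mm between their inner faces. Two horizontal rails of 116×83 mm section span the gap between the posts with their undersides at z = 286 mm and z = 1178 mm, flush with the posts' −y face. 7 pickets, each 90 mm wide, 15 mm thick and 1256 mm tall, are fixed to the +y face of the rails with their bottoms at z = 63 mm, evenly spaced across the span with equal gaps (rounded down to the nearest mm) at the −x end and between each pair — any rounding remainder accumulates at the +x end.

C is a spool: two coaxial disc flanges of radius 113 mm and thickness 12 mm, joined by a core cylinder of radius 47 mm and height 193 mm. The lower flange rests on z = 0 and the three cylinders share a vertical axis.

The fence section is on the floor beside the stool on its −y side. The spool is on top of the stool, centred.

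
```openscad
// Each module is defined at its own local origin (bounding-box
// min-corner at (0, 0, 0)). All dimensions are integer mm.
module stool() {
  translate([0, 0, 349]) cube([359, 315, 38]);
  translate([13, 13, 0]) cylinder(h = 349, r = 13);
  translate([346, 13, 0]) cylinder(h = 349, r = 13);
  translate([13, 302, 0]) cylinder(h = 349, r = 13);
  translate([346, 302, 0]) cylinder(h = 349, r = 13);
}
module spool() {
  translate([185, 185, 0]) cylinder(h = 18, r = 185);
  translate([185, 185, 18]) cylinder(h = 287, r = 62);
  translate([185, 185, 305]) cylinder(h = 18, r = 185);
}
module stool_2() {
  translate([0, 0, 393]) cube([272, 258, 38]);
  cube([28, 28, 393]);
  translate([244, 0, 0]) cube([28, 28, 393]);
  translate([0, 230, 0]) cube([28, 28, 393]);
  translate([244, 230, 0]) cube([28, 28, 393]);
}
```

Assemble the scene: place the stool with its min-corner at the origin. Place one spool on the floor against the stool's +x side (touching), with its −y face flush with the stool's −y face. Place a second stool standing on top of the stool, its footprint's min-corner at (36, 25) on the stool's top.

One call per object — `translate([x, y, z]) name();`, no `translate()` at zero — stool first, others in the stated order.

stool();
translate([359, 0, 0]) spool();
translate([36, 25, 387]) stool_2();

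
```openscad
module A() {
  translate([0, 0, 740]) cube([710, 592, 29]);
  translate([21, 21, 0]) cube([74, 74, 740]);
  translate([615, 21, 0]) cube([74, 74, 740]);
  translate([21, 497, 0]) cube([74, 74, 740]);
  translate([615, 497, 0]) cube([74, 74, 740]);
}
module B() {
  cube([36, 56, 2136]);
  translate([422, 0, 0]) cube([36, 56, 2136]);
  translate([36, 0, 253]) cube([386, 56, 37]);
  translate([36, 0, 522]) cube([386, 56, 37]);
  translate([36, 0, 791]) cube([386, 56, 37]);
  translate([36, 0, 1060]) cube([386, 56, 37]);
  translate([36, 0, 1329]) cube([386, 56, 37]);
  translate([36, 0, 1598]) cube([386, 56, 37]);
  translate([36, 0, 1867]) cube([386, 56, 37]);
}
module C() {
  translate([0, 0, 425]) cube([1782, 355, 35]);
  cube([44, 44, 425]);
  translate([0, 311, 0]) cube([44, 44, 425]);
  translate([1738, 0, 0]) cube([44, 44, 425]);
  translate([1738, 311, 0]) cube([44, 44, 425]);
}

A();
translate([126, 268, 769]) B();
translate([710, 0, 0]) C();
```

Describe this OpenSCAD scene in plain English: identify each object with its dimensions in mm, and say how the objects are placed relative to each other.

A is a rectangular dining table. The top is 710×592×29 mm with its upper surface at z = 769 mm. It stands on four 74×74 mm square legs, each inset 21 mm from the nearest pair of top edges, running from the floor to the underside of the top.

B is a straight ladder. Two 36×56 mm vertical rails, 2136 mm tall, stand 458 mm apart (outside-to-outside) with their front faces coplanar on the −y side. 7 rungs, each 56 mm deep and 37 mm tall, span between the inner faces of the rails, front faces flush with the rails. The lowest rung's underside is at z = 253 mm and rungs are spaced 269 mm apart (underside to underside).

C is a long wooden bench with a 1782 mm (x) × 355 mm (y) seat, 35 mm thick, its top surface 460 mm above the floor. Four 44 mm square legs at the seat corners, flush with the edges, run from z = 0 to the seat underside.

The ladder is on top of the table, centred. The bench is against the table's +x side, with their −y faces flush.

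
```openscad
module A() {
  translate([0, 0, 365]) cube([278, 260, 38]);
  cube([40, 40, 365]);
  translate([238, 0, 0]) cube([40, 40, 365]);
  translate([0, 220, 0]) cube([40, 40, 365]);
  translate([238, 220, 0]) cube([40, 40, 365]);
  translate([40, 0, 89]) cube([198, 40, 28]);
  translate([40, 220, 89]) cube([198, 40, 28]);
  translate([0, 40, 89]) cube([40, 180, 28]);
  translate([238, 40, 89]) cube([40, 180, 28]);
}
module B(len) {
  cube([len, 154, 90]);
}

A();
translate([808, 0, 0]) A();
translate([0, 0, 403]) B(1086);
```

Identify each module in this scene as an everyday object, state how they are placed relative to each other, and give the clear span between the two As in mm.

A is a stool. B is a beam. A beam spans the tops of two stools. The clear span between the two stools is 530 mm.

Second stool starts at x = 808; first ends at x = 278; clear span = 808 − 278 = 530 mm.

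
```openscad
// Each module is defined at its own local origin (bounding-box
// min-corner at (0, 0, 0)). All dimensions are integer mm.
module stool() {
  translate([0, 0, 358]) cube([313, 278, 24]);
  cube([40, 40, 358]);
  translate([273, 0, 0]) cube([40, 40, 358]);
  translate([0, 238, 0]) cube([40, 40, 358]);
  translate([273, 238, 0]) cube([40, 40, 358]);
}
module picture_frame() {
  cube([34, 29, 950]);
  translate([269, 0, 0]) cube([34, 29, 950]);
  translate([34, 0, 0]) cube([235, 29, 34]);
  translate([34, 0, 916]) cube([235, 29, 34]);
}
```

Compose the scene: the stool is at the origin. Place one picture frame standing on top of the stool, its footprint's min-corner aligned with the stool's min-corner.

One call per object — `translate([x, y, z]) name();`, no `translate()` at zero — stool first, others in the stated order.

stool();
translate([0, 0, 382]) picture_frame();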